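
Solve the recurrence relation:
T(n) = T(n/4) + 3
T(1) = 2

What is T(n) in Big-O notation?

Each step divides n by 4 and adds 3. After log_4(n) steps we reach T(1)=2. So T(n) = 3·log_4(n) + 2 = O(log n).

Answer: O(log n)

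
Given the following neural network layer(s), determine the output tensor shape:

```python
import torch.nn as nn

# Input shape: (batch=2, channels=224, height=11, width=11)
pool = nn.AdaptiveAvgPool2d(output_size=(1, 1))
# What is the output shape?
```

Input: (2, 224, 11, 11) -> Output: (2, 224, 1, 1)

Answer: (2, 224, 1, 1)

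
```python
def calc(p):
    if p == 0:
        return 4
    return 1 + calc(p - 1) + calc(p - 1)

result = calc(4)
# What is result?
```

calc(p) = 1 + 2·calc(p-1), calc(0)=4. Closed form: (4+1)·2^4 - 1 = 79.

Answer: 79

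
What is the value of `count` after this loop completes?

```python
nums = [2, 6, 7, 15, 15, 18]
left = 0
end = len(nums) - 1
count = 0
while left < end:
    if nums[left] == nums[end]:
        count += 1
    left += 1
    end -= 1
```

Count matching pairs from ends
`count` takes the values: 0

Answer: 0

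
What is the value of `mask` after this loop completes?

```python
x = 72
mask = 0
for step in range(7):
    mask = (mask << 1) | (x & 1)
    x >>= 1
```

Reverse lowest 7 bits of 72
`mask` takes the values: 0 → 1 → 2 → 4 → 9

Answer: 9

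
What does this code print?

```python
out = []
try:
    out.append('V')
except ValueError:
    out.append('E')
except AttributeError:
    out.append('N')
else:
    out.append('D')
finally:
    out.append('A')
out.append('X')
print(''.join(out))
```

Execution trace: 'V' (try body, no exception) → 'D' (else) → 'A' (finally) → 'X' (after the try/except). Output: VDAX

Answer: VDAX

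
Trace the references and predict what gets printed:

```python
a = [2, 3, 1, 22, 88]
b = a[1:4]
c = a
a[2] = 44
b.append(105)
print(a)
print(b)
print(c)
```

Key concept: slice vs alias.
Step by step:
`a = [2, 3, 1, 22, 88]` → a = [2, 3, 1, 22, 88]
`b = a[1:4]` → b = [3, 1, 22]
`c = a` → c = [2, 3, 1, 22, 88] (same object as a)
`a[2] = 44` → a = [2, 3, 44, 22, 88] (same object as c); c = [2, 3, 44, 22, 88] (same object as a)
`b.append(105)` → b = [3, 1, 22, 105]
`print(a)` → prints [2, 3, 44, 22, 88]
`print(b)` → prints [3, 1, 22, 105]
`print(c)` → prints [2, 3, 44, 22, 88]

Answer:
[2, 3, 44, 22, 88]
[3, 1, 22, 105]
[2, 3, 44, 22, 88]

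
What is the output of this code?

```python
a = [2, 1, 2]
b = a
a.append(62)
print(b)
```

Key concept: basic list aliasing.
Step by step:
`a = [2, 1, 2]` → a = [2, 1, 2]
`b = a` → b = [2, 1, 2] (same object as a)
`a.append(62)` → a = [2, 1, 2, 62] (same object as b); b = [2, 1, 2, 62] (same object as a)
`print(b)` → prints [2, 1, 2, 62]

Answer: [2, 1, 2, 62]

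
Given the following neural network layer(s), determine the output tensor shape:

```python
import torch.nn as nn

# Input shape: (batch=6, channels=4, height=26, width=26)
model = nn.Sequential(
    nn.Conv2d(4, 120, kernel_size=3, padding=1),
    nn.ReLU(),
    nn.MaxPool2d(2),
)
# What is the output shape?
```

Input: (6, 4, 26, 26) -> after Conv2d: (6, 120, 26, 26) -> after ReLU: (6, 120, 26, 26) -> Output: (6, 120, 13, 13)

Answer: (6, 120, 13, 13)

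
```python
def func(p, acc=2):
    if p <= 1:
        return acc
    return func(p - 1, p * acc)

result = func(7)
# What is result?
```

Accumulator trace (n, acc): (7, 2) -> (6, 14) -> (5, 84) -> (4, 420) -> (3, 1680) -> (2, 5040) -> (1, 10080) -> return 10080

Answer: 10080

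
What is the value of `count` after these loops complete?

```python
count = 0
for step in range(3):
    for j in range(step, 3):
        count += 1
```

Upper triangle: 3 + 2 + ... + 1
`count` takes the values: 0 → 1 → 2 → 3 → 4 → 5 → 6

Answer: 6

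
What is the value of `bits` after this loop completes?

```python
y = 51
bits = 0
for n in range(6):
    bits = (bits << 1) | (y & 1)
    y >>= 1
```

Reverse lowest 6 bits of 51
`bits` takes the values: 0 → 1 → 3 → 6 → 12 → 25 → 51

Answer: 51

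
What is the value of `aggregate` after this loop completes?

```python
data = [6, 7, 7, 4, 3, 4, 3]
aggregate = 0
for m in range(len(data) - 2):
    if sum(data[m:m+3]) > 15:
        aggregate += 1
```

Count windows with sum > 15
`aggregate` takes the values: 0 → 1 → 2

Answer: 2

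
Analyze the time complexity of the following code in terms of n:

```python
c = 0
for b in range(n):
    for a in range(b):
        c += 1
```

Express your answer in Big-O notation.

Each loop level contributes: n × n. Multiplying the contributions gives O(n^2).

Answer: O(n^2)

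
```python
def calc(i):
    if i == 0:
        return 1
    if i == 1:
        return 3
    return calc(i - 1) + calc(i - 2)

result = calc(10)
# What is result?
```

Build up from base cases: calc(0)=1, calc(1)=3, calc(2)=4, calc(3)=7, calc(4)=11, calc(5)=18, calc(6)=29, ..., calc(10)=199

Answer: 199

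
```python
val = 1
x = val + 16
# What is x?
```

Trace:
`val = 1` → val = 1
`x = val + 16` → x = 17
So x = 17

Answer: 17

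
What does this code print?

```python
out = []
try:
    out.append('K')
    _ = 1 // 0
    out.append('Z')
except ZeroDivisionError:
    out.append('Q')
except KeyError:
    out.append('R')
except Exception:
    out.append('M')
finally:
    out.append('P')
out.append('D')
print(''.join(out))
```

Execution trace: 'K' (try body) → 'Q' (except ZeroDivisionError) → 'P' (finally) → 'D' (after the try/except). Output: KQPD

Answer: KQPD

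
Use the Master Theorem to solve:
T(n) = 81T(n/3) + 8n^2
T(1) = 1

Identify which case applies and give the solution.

a=81, b=3, f(n)=8n^2. log_3(81) = 4. Since c=2 < 4, Case 1 applies: T(n) = Θ(n^log_b(a)) = O(n^4).

Answer: O(n^4) - Case 1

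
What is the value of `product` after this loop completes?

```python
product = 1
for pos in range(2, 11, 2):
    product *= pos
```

Product of even numbers 2 to 10
`product` takes the values: 1 → 2 → 8 → 48 → 384 → 3840

Answer: 3840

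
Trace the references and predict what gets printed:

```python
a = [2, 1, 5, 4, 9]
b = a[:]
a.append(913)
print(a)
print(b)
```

Key concept: slice [:] creates copy.
Step by step:
`a = [2, 1, 5, 4, 9]` → a = [2, 1, 5, 4, 9]
`b = a[:]` → b = [2, 1, 5, 4, 9]
`a.append(913)` → a = [2, 1, 5, 4, 9, 913]
`print(a)` → prints [2, 1, 5, 4, 9, 913]
`print(b)` → prints [2, 1, 5, 4, 9]

Answer:
[2, 1, 5, 4, 9, 913]
[2, 1, 5, 4, 9]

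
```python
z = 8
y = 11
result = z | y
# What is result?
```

Trace:
`z = 8` → z = 8
`y = 11` → y = 11
`result = z | y` → result = 11
So result = 11

Answer: 11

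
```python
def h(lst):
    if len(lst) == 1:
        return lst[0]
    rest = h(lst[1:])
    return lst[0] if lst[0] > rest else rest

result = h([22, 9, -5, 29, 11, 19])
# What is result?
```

Recursive max over [22, 9, -5, 29, 11, 19] = 29

Answer: 29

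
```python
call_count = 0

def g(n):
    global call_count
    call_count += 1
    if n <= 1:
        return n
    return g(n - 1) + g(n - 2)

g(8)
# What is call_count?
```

Calls(n) = 1 + Calls(n-1) + Calls(n-2); Calls(0)=Calls(1)=1. For n=8 this gives 67.

Answer: 67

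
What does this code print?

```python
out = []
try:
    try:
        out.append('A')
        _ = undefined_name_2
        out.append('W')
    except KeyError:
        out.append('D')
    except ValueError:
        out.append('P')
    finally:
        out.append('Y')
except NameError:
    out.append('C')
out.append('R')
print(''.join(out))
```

Execution trace: 'A' (try body) → 'Y' (finally) → 'C' (outer except NameError) → 'R' (after the try/except). Output: AYCR

Answer: AYCR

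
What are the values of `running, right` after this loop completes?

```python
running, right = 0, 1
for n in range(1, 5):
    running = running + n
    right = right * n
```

Sum and factorial of 1 to 4
`running, right` takes the values: (0, 1) → (1, 1) → (3, 1) → (3, 2) → (6, 2) → (6, 6) → (10, 6) → (10, 24)

Answer: 10, 24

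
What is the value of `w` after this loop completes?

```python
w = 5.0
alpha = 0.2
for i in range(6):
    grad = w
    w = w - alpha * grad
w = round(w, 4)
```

Gradient descent: w = 5.0 * (1 - 0.2)^6
`w` takes the values: 5.0 → 4.0 → 3.2 → 2.56 → 2.048 → 1.6384 → 1.31072 → 1.3107

Answer: 1.3107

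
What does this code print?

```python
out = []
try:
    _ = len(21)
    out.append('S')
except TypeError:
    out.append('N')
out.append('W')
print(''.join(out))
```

Execution trace: 'N' (except TypeError) → 'W' (after the try/except). Output: NW

Answer: NW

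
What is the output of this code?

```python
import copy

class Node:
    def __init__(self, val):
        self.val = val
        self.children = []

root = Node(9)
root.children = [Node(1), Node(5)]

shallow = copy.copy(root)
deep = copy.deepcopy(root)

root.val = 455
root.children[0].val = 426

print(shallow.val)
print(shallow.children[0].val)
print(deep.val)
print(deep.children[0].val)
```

Key concept: deep copy with custom objects.
Step by step:
`root = Node(9)` → root = Node(val=9, children=[])
`root.children = [Node(1), Node(5)]` → root = Node(val=9, children=[Node(val=1, children=[]), Node(val=5, children=[])])
`shallow = copy.copy(root)` → shallow = Node(val=9, children=[Node(val=1, children=[]), Node(val=5, children=[])])
`deep = copy.deepcopy(root)` → deep = Node(val=9, children=[Node(val=1, children=[]), Node(val=5, children=[])])
`root.val = 455` → root = Node(val=455, children=[Node(val=1, children=[]), Node(val=5, children=[])])
`root.children[0].val = 426` → root = Node(val=455, children=[Node(val=426, children=[]), Node(val=5, children=[])]); shallow = Node(val=9, children=[Node(val=426, children=[]), Node(val=5, children=[])])
`print(shallow.val)` → prints 9
`print(shallow.children[0].val)` → prints 426
`print(deep.val)` → prints 9
`print(deep.children[0].val)` → prints 1

Answer:
9
426
9
1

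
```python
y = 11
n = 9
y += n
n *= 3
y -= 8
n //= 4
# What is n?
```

Trace:
`y = 11` → y = 11
`n = 9` → n = 9
`y += n` → y = 20
`n *= 3` → n = 27
`y -= 8` → y = 12
`n //= 4` → n = 6
So n = 6

Answer: 6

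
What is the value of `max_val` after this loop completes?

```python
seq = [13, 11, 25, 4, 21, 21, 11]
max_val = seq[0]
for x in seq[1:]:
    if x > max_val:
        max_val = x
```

Maximum of [13, 11, 25, 4, 21, 21, 11]
`max_val` takes the values: 13 → 25

Answer: 25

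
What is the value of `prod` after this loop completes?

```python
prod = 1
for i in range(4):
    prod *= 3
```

3^4 = 81
`prod` takes the values: 1 → 3 → 9 → 27 → 81

Answer: 81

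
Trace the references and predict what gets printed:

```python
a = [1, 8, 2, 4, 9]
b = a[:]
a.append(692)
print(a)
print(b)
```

Key concept: slice [:] creates copy.
Step by step:
`a = [1, 8, 2, 4, 9]` → a = [1, 8, 2, 4, 9]
`b = a[:]` → b = [1, 8, 2, 4, 9]
`a.append(692)` → a = [1, 8, 2, 4, 9, 692]
`print(a)` → prints [1, 8, 2, 4, 9, 692]
`print(b)` → prints [1, 8, 2, 4, 9]

Answer:
[1, 8, 2, 4, 9, 692]
[1, 8, 2, 4, 9]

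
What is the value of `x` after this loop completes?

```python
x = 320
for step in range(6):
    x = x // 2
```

Halve 6 times: 320 // 2^6 = 5
`x` takes the values: 320 → 160 → 80 → 40 → 20 → 10 → 5

Answer: 5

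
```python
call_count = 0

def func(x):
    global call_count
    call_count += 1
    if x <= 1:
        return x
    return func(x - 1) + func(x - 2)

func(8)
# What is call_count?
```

Calls(x) = 1 + Calls(x-1) + Calls(x-2); Calls(0)=Calls(1)=1. For x=8 this gives 67.

Answer: 67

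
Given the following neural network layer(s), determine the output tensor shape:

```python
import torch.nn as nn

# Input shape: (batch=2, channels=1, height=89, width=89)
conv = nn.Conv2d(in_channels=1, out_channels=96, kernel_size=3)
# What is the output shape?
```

Input: (2, 1, 89, 89) -> Output: (2, 96, 87, 87)

Answer: (2, 96, 87, 87)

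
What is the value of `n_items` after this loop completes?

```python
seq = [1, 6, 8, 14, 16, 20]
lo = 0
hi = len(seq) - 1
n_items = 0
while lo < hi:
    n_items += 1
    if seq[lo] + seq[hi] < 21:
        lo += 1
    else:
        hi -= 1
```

Steps to find pair summing to 21
`n_items` takes the values: 0 → 1 → 2 → 3 → 4 → 5

Answer: 5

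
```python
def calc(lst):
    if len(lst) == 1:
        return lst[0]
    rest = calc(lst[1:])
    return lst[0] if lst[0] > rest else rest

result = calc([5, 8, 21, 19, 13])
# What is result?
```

Recursive max over [5, 8, 21, 19, 13] = 21

Answer: 21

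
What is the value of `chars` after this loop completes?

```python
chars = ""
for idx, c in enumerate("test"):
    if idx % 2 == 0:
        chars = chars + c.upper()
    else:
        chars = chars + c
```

Uppercase even positions in 'test'
`chars` takes the values: "" → "T" → "Te" → "TeS" → "TeSt"

Answer: "TeSt"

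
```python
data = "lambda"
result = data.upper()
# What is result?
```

Trace:
`data = "lambda"` → data = 'lambda'
`result = data.upper()` → result = 'LAMBDA'
So result = 'LAMBDA'

Answer: 'LAMBDA'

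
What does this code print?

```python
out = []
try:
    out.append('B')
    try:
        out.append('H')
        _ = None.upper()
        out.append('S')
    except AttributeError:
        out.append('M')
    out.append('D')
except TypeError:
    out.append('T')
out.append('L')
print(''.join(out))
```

Execution trace: 'B' (try body) → 'H' (inner try body) → 'M' (inner except AttributeError) → 'D' (try body, no exception) → 'L' (after the try/except). Output: BHMDL

Answer: BHMDL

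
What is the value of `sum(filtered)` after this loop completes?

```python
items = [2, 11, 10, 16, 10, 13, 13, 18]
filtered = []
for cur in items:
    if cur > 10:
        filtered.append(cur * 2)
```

Sum of doubled values > 10
`filtered` takes the values: [] → [22] → [22, 32] → [22, 32, 26] → [22, 32, 26, 26] → [22, 32, 26, 26, 36]
So `sum(filtered)` = 142

Answer: 142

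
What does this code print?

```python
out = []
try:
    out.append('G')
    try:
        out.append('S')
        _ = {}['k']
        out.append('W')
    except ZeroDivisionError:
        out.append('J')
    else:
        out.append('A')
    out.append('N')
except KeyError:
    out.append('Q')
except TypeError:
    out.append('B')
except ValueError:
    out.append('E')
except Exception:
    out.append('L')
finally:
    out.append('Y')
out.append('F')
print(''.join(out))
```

Execution trace: 'G' (try body) → 'S' (inner try body) → 'Q' (except KeyError) → 'Y' (finally) → 'F' (after the try/except). Output: GSQYF

Answer: GSQYF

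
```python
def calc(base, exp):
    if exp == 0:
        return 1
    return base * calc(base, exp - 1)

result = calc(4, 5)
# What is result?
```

calc(4, 5) = 4 * 4 * 4 * 4 * 4 = 1024

Answer: 1024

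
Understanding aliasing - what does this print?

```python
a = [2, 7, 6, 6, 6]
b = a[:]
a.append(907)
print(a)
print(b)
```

Key concept: slice [:] creates copy.
Step by step:
`a = [2, 7, 6, 6, 6]` → a = [2, 7, 6, 6, 6]
`b = a[:]` → b = [2, 7, 6, 6, 6]
`a.append(907)` → a = [2, 7, 6, 6, 6, 907]
`print(a)` → prints [2, 7, 6, 6, 6, 907]
`print(b)` → prints [2, 7, 6, 6, 6]

Answer:
[2, 7, 6, 6, 6, 907]
[2, 7, 6, 6, 6]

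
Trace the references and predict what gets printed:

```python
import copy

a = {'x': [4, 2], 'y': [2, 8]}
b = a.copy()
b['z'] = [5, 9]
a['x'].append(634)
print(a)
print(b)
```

Key concept: shallow copy of dict with mutable values.
Step by step:
`a = {'x': [4, 2], 'y': [2, 8]}` → a = {'x': [4, 2], 'y': [2, 8]}
`b = a.copy()` → b = {'x': [4, 2], 'y': [2, 8]}
`b['z'] = [5, 9]` → b = {'x': [4, 2], 'y': [2, 8], 'z': [5, 9]}
`a['x'].append(634)` → a = {'x': [4, 2, 634], 'y': [2, 8]}; b = {'x': [4, 2, 634], 'y': [2, 8], 'z': [5, 9]}
`print(a)` → prints {'x': [4, 2, 634], 'y': [2, 8]}
`print(b)` → prints {'x': [4, 2, 634], 'y': [2, 8], 'z': [5, 9]}

Answer:
{'x': [4, 2, 634], 'y': [2, 8]}
{'x': [4, 2, 634], 'y': [2, 8], 'z': [5, 9]}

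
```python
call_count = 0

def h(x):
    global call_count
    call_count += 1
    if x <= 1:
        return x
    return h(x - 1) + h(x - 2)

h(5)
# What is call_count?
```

Calls(x) = 1 + Calls(x-1) + Calls(x-2); Calls(0)=Calls(1)=1. For x=5 this gives 15.

Answer: 15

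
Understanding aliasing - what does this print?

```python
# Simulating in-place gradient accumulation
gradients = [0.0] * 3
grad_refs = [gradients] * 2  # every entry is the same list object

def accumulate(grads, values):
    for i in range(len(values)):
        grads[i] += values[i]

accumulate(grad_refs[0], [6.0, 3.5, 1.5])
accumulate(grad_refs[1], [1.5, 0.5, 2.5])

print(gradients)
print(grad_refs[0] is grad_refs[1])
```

Key concept: gradient accumulation aliasing.
Step by step:
`gradients = [0.0] * 3` → gradients = [0.0, 0.0, 0.0]
`grad_refs = [gradients] * 2` → grad_refs = [[0.0, 0.0, 0.0], [0.0, 0.0, 0.0]]
`accumulate(grad_refs[0], [6.0, 3.5, 1.5])` → gradients = [6.0, 3.5, 1.5]; grad_refs = [[6.0, 3.5, 1.5], [6.0, 3.5, 1.5]]
`accumulate(grad_refs[1], [1.5, 0.5, 2.5])` → gradients = [7.5, 4.0, 4.0]; grad_refs = [[7.5, 4.0, 4.0], [7.5, 4.0, 4.0]]
`print(gradients)` → prints [7.5, 4.0, 4.0]
`print(grad_refs[0] is grad_refs[1])` → prints True

Answer:
[7.5, 4.0, 4.0]
True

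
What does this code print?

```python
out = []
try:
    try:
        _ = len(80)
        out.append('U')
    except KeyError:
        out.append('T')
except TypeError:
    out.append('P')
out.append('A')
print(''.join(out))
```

Execution trace: 'P' (outer except TypeError) → 'A' (after the try/except). Output: PA

Answer: PA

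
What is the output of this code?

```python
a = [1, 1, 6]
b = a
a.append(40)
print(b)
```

Key concept: basic list aliasing.
Step by step:
`a = [1, 1, 6]` → a = [1, 1, 6]
`b = a` → b = [1, 1, 6] (same object as a)
`a.append(40)` → a = [1, 1, 6, 40] (same object as b); b = [1, 1, 6, 40] (same object as a)
`print(b)` → prints [1, 1, 6, 40]

Answer: [1, 1, 6, 40]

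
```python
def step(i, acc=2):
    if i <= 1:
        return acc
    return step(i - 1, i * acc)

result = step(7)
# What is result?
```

Accumulator trace (n, acc): (7, 2) -> (6, 14) -> (5, 84) -> (4, 420) -> (3, 1680) -> (2, 5040) -> (1, 10080) -> return 10080

Answer: 10080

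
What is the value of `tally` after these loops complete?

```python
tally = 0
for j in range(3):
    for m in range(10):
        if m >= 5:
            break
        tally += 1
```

Inner breaks at 5, outer runs 3 times
`tally` takes the values: 0 → 1 → 2 → 3 → 4 → 5 → 6 → 7 → 8 → 9 → 10 → 11 → 12 → 13 → 14 → 15

Answer: 15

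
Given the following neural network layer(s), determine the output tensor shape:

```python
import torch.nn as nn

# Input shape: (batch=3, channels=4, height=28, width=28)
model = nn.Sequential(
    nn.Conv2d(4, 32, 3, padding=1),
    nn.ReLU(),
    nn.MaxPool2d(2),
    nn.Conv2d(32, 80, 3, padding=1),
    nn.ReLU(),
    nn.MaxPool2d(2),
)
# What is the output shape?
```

Input: (3, 4, 28, 28) -> after first Conv2d: (3, 32, 28, 28) -> after first MaxPool2d: (3, 32, 14, 14) -> after second Conv2d: (3, 80, 14, 14) -> Output: (3, 80, 7, 7)

Answer: (3, 80, 7, 7)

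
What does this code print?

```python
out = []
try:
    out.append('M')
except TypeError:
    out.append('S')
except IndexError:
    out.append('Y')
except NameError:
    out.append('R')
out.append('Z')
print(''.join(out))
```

Execution trace: 'M' (try body, no exception) → 'Z' (after the try/except). Output: MZ

Answer: MZ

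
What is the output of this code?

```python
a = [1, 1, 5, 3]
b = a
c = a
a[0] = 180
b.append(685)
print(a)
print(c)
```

Key concept: multiple aliases.
Step by step:
`a = [1, 1, 5, 3]` → a = [1, 1, 5, 3]
`b = a` → b = [1, 1, 5, 3] (same object as a)
`c = a` → c = [1, 1, 5, 3] (same object as a, b)
`a[0] = 180` → a = [180, 1, 5, 3] (same object as b, c); b = [180, 1, 5, 3] (same object as a, c); c = [180, 1, 5, 3] (same object as a, b)
`b.append(685)` → a = [180, 1, 5, 3, 685] (same object as b, c); b = [180, 1, 5, 3, 685] (same object as a, c); c = [180, 1, 5, 3, 685] (same object as a, b)
`print(a)` → prints [180, 1, 5, 3, 685]
`print(c)` → prints [180, 1, 5, 3, 685]

Answer:
[180, 1, 5, 3, 685]
[180, 1, 5, 3, 685]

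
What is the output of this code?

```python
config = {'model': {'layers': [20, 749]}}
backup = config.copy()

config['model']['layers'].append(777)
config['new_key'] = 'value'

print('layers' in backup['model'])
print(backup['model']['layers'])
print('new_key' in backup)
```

Key concept: shallow copy gotcha with nested dict.
Step by step:
`config = {'model': {'layers': [20, 749]}}` → config = {'model': {'layers': [20, 749]}}
`backup = config.copy()` → backup = {'model': {'layers': [20, 749]}}
`config['model']['layers'].append(777)` → config = {'model': {'layers': [20, 749, 777]}}; backup = {'model': {'layers': [20, 749, 777]}}
`config['new_key'] = 'value'` → config = {'model': {'layers': [20, 749, 777]}, 'new_key': 'value'}
`print('layers' in backup['model'])` → prints True
`print(backup['model']['layers'])` → prints [20, 749, 777]
`print('new_key' in backup)` → prints False

Answer:
True
[20, 749, 777]
False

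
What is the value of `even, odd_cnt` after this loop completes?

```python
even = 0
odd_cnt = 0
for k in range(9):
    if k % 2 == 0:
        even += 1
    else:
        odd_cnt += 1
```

Count evens and odds in range(9)
`even, odd_cnt` takes the values: (0, 0) → (1, 0) → (1, 1) → (2, 1) → (2, 2) → (3, 2) → (3, 3) → (4, 3) → (4, 4) → (5, 4)

Answer: 5, 4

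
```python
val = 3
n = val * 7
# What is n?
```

Trace:
`val = 3` → val = 3
`n = val * 7` → n = 21
So n = 21

Answer: 21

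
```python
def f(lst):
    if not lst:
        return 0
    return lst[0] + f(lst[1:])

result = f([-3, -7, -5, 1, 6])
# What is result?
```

(-3) + (-7) + (-5) + 1 + 6 + 0 = -8

Answer: -8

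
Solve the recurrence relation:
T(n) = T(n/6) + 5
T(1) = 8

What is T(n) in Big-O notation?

Each step divides n by 6 and adds 5. After log_6(n) steps we reach T(1)=8. So T(n) = 5·log_6(n) + 8 = O(log n).

Answer: O(log n)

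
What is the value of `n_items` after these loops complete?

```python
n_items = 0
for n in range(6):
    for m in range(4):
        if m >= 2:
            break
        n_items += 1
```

Inner breaks at 2, outer runs 6 times
`n_items` takes the values: 0 → 1 → 2 → 3 → 4 → 5 → 6 → 7 → 8 → 9 → 10 → 11 → 12

Answer: 12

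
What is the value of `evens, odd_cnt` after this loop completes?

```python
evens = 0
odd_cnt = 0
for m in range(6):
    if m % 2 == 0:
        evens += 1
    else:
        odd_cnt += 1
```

Count evens and odds in range(6)
`evens, odd_cnt` takes the values: (0, 0) → (1, 0) → (1, 1) → (2, 1) → (2, 2) → (3, 2) → (3, 3)

Answer: 3, 3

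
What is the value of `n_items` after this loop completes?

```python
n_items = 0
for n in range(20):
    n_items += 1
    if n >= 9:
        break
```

Loop breaks when n reaches 9, n_items is 10
`n_items` takes the values: 0 → 1 → 2 → 3 → 4 → 5 → 6 → 7 → 8 → 9 → 10

Answer: 10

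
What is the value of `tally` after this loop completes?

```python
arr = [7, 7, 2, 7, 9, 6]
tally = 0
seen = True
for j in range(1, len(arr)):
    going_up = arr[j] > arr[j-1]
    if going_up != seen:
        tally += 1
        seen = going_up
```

Count direction changes in [7, 7, 2, 7, 9, 6]
`tally` takes the values: 0 → 1 → 2 → 3

Answer: 3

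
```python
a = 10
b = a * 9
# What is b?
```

Trace:
`a = 10` → a = 10
`b = a * 9` → b = 90
So b = 90

Answer: 90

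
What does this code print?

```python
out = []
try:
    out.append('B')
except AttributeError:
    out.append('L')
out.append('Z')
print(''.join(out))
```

Execution trace: 'B' (try body, no exception) → 'Z' (after the try/except). Output: BZ

Answer: BZ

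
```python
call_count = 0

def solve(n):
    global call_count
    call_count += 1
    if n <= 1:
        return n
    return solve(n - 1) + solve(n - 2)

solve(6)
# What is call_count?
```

Calls(n) = 1 + Calls(n-1) + Calls(n-2); Calls(0)=Calls(1)=1. For n=6 this gives 25.

Answer: 25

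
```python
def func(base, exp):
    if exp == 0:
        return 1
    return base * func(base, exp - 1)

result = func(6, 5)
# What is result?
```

func(6, 5) = 6 * 6 * 6 * 6 * 6 = 7776

Answer: 7776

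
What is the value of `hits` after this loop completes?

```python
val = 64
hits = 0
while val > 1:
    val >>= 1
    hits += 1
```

Count right shifts until 1
`hits` takes the values: 0 → 1 → 2 → 3 → 4 → 5 → 6

Answer: 6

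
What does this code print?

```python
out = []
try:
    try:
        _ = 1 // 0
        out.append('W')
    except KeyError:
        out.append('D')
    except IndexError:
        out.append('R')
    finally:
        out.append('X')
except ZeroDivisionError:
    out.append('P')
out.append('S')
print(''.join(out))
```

Execution trace: 'X' (finally) → 'P' (outer except ZeroDivisionError) → 'S' (after the try/except). Output: XPS

Answer: XPS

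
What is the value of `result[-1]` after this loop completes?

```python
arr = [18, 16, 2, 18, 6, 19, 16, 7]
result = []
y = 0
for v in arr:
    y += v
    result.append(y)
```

Cumulative sum ends at 102
`result` takes the values: [] → [18] → [18, 34] → [18, 34, 36] → [18, 34, 36, 54] → [18, 34, 36, 54, 60] → [18, 34, 36, 54, 60, 79] → [18, 34, 36, 54, 60, 79, 95] → [18, 34, 36, 54, 60, 79, 95, 102]
So `result[-1]` = 102

Answer: 102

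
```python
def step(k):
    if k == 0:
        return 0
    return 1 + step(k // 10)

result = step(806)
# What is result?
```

Count of digits of 806: 3

Answer: 3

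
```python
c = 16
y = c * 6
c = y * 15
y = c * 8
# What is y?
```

Trace:
`c = 16` → c = 16
`y = c * 6` → y = 96
`c = y * 15` → c = 1440
`y = c * 8` → y = 11520
So y = 11520

Answer: 11520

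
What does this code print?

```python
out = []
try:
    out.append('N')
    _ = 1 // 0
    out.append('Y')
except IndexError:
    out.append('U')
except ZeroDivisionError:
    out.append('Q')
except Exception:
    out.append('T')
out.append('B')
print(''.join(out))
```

Execution trace: 'N' (try body) → 'Q' (except ZeroDivisionError) → 'B' (after the try/except). Output: NQB

Answer: NQB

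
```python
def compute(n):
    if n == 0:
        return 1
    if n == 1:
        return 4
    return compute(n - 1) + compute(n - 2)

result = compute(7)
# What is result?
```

Build up from base cases: compute(0)=1, compute(1)=4, compute(2)=5, compute(3)=9, compute(4)=14, compute(5)=23, compute(6)=37, ..., compute(7)=60

Answer: 60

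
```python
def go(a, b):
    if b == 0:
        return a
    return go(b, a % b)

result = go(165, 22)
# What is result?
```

go(165, 22) -> go(22, 11) -> go(11, 0) -> 11

Answer: 11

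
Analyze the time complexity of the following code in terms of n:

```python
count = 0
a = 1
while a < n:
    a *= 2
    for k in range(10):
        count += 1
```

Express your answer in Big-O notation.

Each loop level contributes: log n × 1. Multiplying the contributions gives O(log n).

Answer: O(log n)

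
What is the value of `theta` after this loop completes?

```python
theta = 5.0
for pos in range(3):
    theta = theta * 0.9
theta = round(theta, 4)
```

Exponential decay: 5.0 * 0.9^3
`theta` takes the values: 5.0 → 4.5 → 4.05 → 3.645

Answer: 3.645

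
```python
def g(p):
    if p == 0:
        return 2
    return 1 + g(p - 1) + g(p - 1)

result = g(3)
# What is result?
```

g(p) = 1 + 2·g(p-1), g(0)=2. Closed form: (2+1)·2^3 - 1 = 23.

Answer: 23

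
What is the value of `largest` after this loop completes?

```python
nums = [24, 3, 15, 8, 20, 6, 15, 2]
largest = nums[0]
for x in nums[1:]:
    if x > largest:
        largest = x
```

Maximum of [24, 3, 15, 8, 20, 6, 15, 2]
`largest` takes the values: 24

Answer: 24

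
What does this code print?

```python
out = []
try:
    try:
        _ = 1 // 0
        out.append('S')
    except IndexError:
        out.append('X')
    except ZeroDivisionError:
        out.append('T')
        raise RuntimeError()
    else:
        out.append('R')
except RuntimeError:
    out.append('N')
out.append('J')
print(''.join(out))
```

Execution trace: 'T' (except ZeroDivisionError) → 'N' (outer except RuntimeError) → 'J' (after the try/except). Output: TNJ

Answer: TNJ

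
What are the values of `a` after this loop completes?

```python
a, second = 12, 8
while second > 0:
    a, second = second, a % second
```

GCD of 12 and 8
`a` takes the values: 12 → 8 → 4

Answer: 4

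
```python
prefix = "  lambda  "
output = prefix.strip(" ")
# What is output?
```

Trace:
`prefix = "  lambda  "` → prefix = '  lambda  '
`output = prefix.strip(" ")` → output = 'lambda'
So output = 'lambda'

Answer: 'lambda'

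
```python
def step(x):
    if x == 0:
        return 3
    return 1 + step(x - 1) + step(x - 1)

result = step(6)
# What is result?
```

step(x) = 1 + 2·step(x-1), step(0)=3. Closed form: (3+1)·2^6 - 1 = 255.

Answer: 255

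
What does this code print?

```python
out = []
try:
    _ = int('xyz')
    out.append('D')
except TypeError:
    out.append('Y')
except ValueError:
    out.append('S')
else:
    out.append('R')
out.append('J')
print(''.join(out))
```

Execution trace: 'S' (except ValueError) → 'J' (after the try/except). Output: SJ

Answer: SJ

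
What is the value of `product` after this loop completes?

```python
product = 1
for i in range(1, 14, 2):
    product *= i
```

Product of 1, 3, 5, ... up to 13
`product` takes the values: 1 → 3 → 15 → 105 → 945 → 10395 → 135135

Answer: 135135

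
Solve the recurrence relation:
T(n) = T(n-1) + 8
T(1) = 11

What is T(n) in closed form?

Unrolling: T(n) = T(1) + 8·(n-1) = 11 + 8(n-1) = 8n + 3.

Answer: T(n) = 8n + 3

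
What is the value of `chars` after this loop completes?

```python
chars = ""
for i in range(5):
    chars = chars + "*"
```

Repeat '*' 5 times
`chars` takes the values: "" → "*" → "**" → "***" → "****" → "*****"

Answer: "*****"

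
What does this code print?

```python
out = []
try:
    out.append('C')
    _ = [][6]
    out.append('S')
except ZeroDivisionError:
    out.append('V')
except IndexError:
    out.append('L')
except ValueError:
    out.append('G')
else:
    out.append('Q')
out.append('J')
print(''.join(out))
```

Execution trace: 'C' (try body) → 'L' (except IndexError) → 'J' (after the try/except). Output: CLJ

Answer: CLJ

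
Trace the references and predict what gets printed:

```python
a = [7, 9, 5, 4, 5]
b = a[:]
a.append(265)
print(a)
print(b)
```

Key concept: slice [:] creates copy.
Step by step:
`a = [7, 9, 5, 4, 5]` → a = [7, 9, 5, 4, 5]
`b = a[:]` → b = [7, 9, 5, 4, 5]
`a.append(265)` → a = [7, 9, 5, 4, 5, 265]
`print(a)` → prints [7, 9, 5, 4, 5, 265]
`print(b)` → prints [7, 9, 5, 4, 5]

Answer:
[7, 9, 5, 4, 5, 265]
[7, 9, 5, 4, 5]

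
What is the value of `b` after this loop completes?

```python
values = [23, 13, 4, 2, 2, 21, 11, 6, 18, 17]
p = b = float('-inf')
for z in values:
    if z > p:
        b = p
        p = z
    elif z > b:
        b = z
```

Second largest (with repeats) in [23, 13, 4, 2, 2, 21, 11, 6, 18, 17]
`b` takes the values: -inf → 13 → 21

Answer: 21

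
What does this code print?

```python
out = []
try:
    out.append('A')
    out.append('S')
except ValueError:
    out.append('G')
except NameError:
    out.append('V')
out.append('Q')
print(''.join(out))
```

Execution trace: 'A' (try body) → 'S' (try body, no exception) → 'Q' (after the try/except). Output: ASQ

Answer: ASQ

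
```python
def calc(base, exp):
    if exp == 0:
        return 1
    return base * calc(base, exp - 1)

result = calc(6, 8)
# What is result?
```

calc(6, 8) = 6 * 6 * 6 * 6 * 6 * 6 * 6 * 6 = 1679616

Answer: 1679616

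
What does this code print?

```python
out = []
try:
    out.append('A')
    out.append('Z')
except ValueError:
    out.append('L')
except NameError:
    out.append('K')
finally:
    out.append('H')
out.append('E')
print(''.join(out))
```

Execution trace: 'A' (try body) → 'Z' (try body, no exception) → 'H' (finally) → 'E' (after the try/except). Output: AZHE

Answer: AZHE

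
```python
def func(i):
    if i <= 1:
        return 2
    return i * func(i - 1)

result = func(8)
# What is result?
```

func(8) = 8 * 7 * 6 * 5 * 4 * 3 * 2 * 2 = 80640

Answer: 80640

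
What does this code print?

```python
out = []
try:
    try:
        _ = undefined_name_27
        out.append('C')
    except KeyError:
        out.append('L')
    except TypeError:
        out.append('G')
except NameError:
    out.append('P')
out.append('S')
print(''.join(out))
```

Execution trace: 'P' (outer except NameError) → 'S' (after the try/except). Output: PS

Answer: PS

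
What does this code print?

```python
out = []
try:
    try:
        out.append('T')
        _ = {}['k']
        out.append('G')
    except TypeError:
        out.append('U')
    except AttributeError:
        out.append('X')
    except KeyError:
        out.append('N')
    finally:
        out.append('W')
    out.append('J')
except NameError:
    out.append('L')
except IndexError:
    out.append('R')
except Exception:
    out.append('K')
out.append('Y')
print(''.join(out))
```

Execution trace: 'T' (inner try body) → 'N' (inner except KeyError) → 'W' (inner finally) → 'J' (try body, no exception) → 'Y' (after the try/except). Output: TNWJY

Answer: TNWJY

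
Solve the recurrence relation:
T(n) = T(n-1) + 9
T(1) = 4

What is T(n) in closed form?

Unrolling: T(n) = T(1) + 9·(n-1) = 4 + 9(n-1) = 9n - 5.

Answer: T(n) = 9n - 5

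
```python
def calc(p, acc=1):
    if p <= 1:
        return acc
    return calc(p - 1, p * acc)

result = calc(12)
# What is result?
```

Accumulator trace (n, acc): (12, 1) -> (11, 12) -> (10, 132) -> (9, 1320) -> (8, 11880) -> (7, 95040) -> (6, 665280) -> (5, 3991680) -> (4, 19958400) -> (3, 79833600) -> (2, 239500800) -> (1, 479001600) -> return 479001600

Answer: 479001600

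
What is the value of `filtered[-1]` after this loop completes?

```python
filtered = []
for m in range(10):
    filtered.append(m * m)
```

Last element of squares 0 to 9
`filtered` takes the values: [] → [0] → [0, 1] → [0, 1, 4] → [0, 1, 4, 9] → [0, 1, 4, 9, 16] → [0, 1, 4, 9, 16, 25] → [0, 1, 4, 9, 16, 25, 36] → [0, 1, 4, 9, 16, 25, 36, 49] → [0, 1, 4, 9, 16, 25, 36, 49, 64] → [0, 1, 4, 9, 16, 25, 36, 49, 64, 81]
So `filtered[-1]` = 81

Answer: 81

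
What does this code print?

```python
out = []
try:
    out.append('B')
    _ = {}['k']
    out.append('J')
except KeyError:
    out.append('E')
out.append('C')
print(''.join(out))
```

Execution trace: 'B' (try body) → 'E' (except KeyError) → 'C' (after the try/except). Output: BEC

Answer: BEC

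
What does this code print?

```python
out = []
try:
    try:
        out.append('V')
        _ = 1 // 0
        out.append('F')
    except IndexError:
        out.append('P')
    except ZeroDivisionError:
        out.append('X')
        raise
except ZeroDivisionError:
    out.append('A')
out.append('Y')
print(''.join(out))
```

Execution trace: 'V' (inner try body) → 'X' (inner except ZeroDivisionError) → 'A' (outer except ZeroDivisionError) → 'Y' (after the try/except). Output: VXAY

Answer: VXAY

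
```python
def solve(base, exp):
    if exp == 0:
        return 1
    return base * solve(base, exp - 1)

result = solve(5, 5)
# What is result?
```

solve(5, 5) = 5 * 5 * 5 * 5 * 5 = 3125

Answer: 3125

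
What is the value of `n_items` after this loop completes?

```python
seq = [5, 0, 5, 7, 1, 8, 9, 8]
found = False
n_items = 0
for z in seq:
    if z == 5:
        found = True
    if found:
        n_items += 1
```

Count elements after first 5 in [5, 0, 5, 7, 1, 8, 9, 8]
`n_items` takes the values: 0 → 1 → 2 → 3 → 4 → 5 → 6 → 7 → 8

Answer: 8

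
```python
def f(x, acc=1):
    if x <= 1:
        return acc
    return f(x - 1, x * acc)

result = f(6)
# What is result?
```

Accumulator trace (n, acc): (6, 1) -> (5, 6) -> (4, 30) -> (3, 120) -> (2, 360) -> (1, 720) -> return 720

Answer: 720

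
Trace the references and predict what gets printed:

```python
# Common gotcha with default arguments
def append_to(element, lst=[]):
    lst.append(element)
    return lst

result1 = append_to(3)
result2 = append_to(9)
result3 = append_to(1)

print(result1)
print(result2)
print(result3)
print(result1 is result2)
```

Key concept: mutable default argument gotcha.
Step by step:
`result1 = append_to(3)` → result1 = [3]
`result2 = append_to(9)` → result1 = [3, 9] (same object as result2); result2 = [3, 9] (same object as result1)
`result3 = append_to(1)` → result1 = [3, 9, 1] (same object as result2, result3); result2 = [3, 9, 1] (same object as result1, result3); result3 = [3, 9, 1] (same object as result1, result2)
`print(result1)` → prints [3, 9, 1]
`print(result2)` → prints [3, 9, 1]
`print(result3)` → prints [3, 9, 1]
`print(result1 is result2)` → prints True

Answer:
[3, 9, 1]
[3, 9, 1]
[3, 9, 1]
True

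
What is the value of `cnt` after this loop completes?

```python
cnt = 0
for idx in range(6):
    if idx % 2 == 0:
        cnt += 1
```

Count numbers divisible by 2 in range(6)
`cnt` takes the values: 0 → 1 → 2 → 3

Answer: 3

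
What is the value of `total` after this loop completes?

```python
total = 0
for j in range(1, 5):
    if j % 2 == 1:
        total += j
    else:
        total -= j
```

Add odd, subtract even
`total` takes the values: 0 → 1 → -1 → 2 → -2

Answer: -2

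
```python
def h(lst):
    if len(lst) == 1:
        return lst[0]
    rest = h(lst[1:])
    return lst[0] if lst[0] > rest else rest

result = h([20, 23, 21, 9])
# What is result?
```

Recursive max over [20, 23, 21, 9] = 23

Answer: 23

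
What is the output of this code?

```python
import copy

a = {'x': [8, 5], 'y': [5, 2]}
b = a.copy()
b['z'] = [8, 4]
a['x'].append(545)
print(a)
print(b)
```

Key concept: shallow copy of dict with mutable values.
Step by step:
`a = {'x': [8, 5], 'y': [5, 2]}` → a = {'x': [8, 5], 'y': [5, 2]}
`b = a.copy()` → b = {'x': [8, 5], 'y': [5, 2]}
`b['z'] = [8, 4]` → b = {'x': [8, 5], 'y': [5, 2], 'z': [8, 4]}
`a['x'].append(545)` → a = {'x': [8, 5, 545], 'y': [5, 2]}; b = {'x': [8, 5, 545], 'y': [5, 2], 'z': [8, 4]}
`print(a)` → prints {'x': [8, 5, 545], 'y': [5, 2]}
`print(b)` → prints {'x': [8, 5, 545], 'y': [5, 2], 'z': [8, 4]}

Answer:
{'x': [8, 5, 545], 'y': [5, 2]}
{'x': [8, 5, 545], 'y': [5, 2], 'z': [8, 4]}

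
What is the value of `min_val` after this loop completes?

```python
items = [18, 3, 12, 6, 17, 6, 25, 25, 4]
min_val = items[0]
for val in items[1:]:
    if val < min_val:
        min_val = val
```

Minimum of [18, 3, 12, 6, 17, 6, 25, 25, 4]
`min_val` takes the values: 18 → 3

Answer: 3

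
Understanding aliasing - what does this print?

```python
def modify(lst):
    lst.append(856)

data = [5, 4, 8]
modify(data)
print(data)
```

Key concept: function modifies passed list.
Step by step:
`data = [5, 4, 8]` → data = [5, 4, 8]
`modify(data)` → data = [5, 4, 8, 856]
`print(data)` → prints [5, 4, 8, 856]

Answer: [5, 4, 8, 856]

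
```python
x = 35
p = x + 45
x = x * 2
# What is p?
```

Trace:
`x = 35` → x = 35
`p = x + 45` → p = 80
`x = x * 2` → x = 70
So p = 80

Answer: 80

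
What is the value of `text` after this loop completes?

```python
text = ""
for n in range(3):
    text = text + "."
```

Repeat '.' 3 times
`text` takes the values: "" → "." → ".." → "..."

Answer: "..."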